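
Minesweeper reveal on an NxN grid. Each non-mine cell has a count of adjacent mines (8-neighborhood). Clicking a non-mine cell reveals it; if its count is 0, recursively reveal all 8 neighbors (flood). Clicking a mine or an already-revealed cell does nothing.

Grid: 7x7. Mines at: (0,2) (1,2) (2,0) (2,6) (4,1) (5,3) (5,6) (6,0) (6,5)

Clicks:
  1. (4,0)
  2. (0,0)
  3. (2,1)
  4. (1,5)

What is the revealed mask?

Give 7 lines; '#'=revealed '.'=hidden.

Click 1 (4,0) count=1: revealed 1 new [(4,0)] -> total=1
Click 2 (0,0) count=0: revealed 4 new [(0,0) (0,1) (1,0) (1,1)] -> total=5
Click 3 (2,1) count=2: revealed 1 new [(2,1)] -> total=6
Click 4 (1,5) count=1: revealed 1 new [(1,5)] -> total=7

Answer: ##.....
##...#.
.#.....
.......
#......
.......
.......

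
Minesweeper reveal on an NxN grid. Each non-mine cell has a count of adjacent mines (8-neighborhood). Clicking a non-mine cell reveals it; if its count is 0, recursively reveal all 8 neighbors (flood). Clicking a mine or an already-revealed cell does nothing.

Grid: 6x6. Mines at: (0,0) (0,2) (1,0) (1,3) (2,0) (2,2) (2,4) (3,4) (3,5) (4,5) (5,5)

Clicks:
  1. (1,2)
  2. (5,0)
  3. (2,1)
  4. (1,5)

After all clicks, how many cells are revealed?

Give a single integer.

Click 1 (1,2) count=3: revealed 1 new [(1,2)] -> total=1
Click 2 (5,0) count=0: revealed 14 new [(3,0) (3,1) (3,2) (3,3) (4,0) (4,1) (4,2) (4,3) (4,4) (5,0) (5,1) (5,2) (5,3) (5,4)] -> total=15
Click 3 (2,1) count=3: revealed 1 new [(2,1)] -> total=16
Click 4 (1,5) count=1: revealed 1 new [(1,5)] -> total=17

Answer: 17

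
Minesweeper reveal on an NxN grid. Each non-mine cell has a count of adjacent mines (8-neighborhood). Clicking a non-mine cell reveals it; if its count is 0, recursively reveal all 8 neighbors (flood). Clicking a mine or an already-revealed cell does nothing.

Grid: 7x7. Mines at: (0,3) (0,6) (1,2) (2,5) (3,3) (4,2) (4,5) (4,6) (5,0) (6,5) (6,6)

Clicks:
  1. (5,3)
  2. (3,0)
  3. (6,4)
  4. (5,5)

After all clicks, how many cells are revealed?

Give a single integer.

Click 1 (5,3) count=1: revealed 1 new [(5,3)] -> total=1
Click 2 (3,0) count=0: revealed 10 new [(0,0) (0,1) (1,0) (1,1) (2,0) (2,1) (3,0) (3,1) (4,0) (4,1)] -> total=11
Click 3 (6,4) count=1: revealed 1 new [(6,4)] -> total=12
Click 4 (5,5) count=4: revealed 1 new [(5,5)] -> total=13

Answer: 13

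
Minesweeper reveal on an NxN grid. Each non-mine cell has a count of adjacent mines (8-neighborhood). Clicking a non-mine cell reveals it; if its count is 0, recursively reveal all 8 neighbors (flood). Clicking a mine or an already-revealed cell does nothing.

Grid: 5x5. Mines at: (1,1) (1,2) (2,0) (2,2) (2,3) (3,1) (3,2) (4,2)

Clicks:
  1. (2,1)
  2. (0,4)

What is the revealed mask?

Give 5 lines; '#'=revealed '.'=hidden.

Click 1 (2,1) count=6: revealed 1 new [(2,1)] -> total=1
Click 2 (0,4) count=0: revealed 4 new [(0,3) (0,4) (1,3) (1,4)] -> total=5

Answer: ...##
...##
.#...
.....
.....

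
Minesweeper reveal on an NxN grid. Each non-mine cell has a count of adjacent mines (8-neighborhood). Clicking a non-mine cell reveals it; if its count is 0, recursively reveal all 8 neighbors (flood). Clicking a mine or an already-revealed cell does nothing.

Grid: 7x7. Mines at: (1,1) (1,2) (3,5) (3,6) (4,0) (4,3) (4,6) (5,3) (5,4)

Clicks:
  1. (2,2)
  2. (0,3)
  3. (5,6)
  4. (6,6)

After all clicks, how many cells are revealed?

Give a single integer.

Click 1 (2,2) count=2: revealed 1 new [(2,2)] -> total=1
Click 2 (0,3) count=1: revealed 1 new [(0,3)] -> total=2
Click 3 (5,6) count=1: revealed 1 new [(5,6)] -> total=3
Click 4 (6,6) count=0: revealed 3 new [(5,5) (6,5) (6,6)] -> total=6

Answer: 6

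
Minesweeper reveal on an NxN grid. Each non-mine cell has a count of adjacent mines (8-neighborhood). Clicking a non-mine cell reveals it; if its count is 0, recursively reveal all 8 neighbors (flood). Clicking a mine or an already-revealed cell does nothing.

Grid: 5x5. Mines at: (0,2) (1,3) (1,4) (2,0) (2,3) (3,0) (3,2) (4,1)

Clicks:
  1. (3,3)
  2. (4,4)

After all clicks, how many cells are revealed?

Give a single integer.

Answer: 4

Derivation:
Click 1 (3,3) count=2: revealed 1 new [(3,3)] -> total=1
Click 2 (4,4) count=0: revealed 3 new [(3,4) (4,3) (4,4)] -> total=4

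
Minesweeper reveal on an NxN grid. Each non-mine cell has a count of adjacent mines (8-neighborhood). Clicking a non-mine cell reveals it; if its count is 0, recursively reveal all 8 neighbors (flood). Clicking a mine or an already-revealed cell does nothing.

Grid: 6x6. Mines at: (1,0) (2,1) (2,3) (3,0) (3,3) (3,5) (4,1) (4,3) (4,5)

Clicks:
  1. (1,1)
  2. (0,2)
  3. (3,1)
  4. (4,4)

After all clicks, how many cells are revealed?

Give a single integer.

Answer: 14

Derivation:
Click 1 (1,1) count=2: revealed 1 new [(1,1)] -> total=1
Click 2 (0,2) count=0: revealed 11 new [(0,1) (0,2) (0,3) (0,4) (0,5) (1,2) (1,3) (1,4) (1,5) (2,4) (2,5)] -> total=12
Click 3 (3,1) count=3: revealed 1 new [(3,1)] -> total=13
Click 4 (4,4) count=4: revealed 1 new [(4,4)] -> total=14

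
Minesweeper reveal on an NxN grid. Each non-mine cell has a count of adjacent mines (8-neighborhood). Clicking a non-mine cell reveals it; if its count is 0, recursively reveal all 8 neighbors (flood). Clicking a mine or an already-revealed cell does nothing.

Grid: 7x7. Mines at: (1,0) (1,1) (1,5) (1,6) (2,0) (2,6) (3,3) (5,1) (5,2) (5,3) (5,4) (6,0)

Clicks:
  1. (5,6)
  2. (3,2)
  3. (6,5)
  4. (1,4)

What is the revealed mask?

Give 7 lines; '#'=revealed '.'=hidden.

Click 1 (5,6) count=0: revealed 8 new [(3,5) (3,6) (4,5) (4,6) (5,5) (5,6) (6,5) (6,6)] -> total=8
Click 2 (3,2) count=1: revealed 1 new [(3,2)] -> total=9
Click 3 (6,5) count=1: revealed 0 new [(none)] -> total=9
Click 4 (1,4) count=1: revealed 1 new [(1,4)] -> total=10

Answer: .......
....#..
.......
..#..##
.....##
.....##
.....##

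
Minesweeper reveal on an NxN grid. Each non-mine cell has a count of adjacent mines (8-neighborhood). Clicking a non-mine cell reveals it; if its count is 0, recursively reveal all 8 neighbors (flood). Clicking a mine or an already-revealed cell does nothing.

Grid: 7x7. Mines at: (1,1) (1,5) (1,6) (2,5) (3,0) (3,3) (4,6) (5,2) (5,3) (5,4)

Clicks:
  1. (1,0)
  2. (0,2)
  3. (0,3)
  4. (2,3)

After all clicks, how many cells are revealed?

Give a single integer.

Click 1 (1,0) count=1: revealed 1 new [(1,0)] -> total=1
Click 2 (0,2) count=1: revealed 1 new [(0,2)] -> total=2
Click 3 (0,3) count=0: revealed 8 new [(0,3) (0,4) (1,2) (1,3) (1,4) (2,2) (2,3) (2,4)] -> total=10
Click 4 (2,3) count=1: revealed 0 new [(none)] -> total=10

Answer: 10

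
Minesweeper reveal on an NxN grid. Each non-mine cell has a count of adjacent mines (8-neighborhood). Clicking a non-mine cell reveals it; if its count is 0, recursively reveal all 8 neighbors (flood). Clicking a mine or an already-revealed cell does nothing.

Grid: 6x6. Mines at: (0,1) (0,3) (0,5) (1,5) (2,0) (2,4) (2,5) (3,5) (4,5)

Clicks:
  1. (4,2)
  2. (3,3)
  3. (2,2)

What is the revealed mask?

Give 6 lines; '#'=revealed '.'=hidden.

Click 1 (4,2) count=0: revealed 21 new [(1,1) (1,2) (1,3) (2,1) (2,2) (2,3) (3,0) (3,1) (3,2) (3,3) (3,4) (4,0) (4,1) (4,2) (4,3) (4,4) (5,0) (5,1) (5,2) (5,3) (5,4)] -> total=21
Click 2 (3,3) count=1: revealed 0 new [(none)] -> total=21
Click 3 (2,2) count=0: revealed 0 new [(none)] -> total=21

Answer: ......
.###..
.###..
#####.
#####.
#####.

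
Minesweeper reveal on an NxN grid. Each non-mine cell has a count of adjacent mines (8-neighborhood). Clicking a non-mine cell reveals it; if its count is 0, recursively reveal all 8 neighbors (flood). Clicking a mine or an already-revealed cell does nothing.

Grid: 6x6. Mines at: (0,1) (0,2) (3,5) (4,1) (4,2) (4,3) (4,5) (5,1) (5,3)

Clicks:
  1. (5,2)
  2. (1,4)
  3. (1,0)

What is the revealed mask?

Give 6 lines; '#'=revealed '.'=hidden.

Click 1 (5,2) count=5: revealed 1 new [(5,2)] -> total=1
Click 2 (1,4) count=0: revealed 20 new [(0,3) (0,4) (0,5) (1,0) (1,1) (1,2) (1,3) (1,4) (1,5) (2,0) (2,1) (2,2) (2,3) (2,4) (2,5) (3,0) (3,1) (3,2) (3,3) (3,4)] -> total=21
Click 3 (1,0) count=1: revealed 0 new [(none)] -> total=21

Answer: ...###
######
######
#####.
......
..#...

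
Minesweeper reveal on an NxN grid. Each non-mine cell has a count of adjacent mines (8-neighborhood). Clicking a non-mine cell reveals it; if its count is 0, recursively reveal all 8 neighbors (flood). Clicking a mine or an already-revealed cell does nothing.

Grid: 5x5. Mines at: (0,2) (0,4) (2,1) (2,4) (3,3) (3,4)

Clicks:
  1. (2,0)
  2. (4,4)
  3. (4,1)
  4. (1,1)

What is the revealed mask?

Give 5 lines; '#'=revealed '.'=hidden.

Answer: .....
.#...
#....
###..
###.#

Derivation:
Click 1 (2,0) count=1: revealed 1 new [(2,0)] -> total=1
Click 2 (4,4) count=2: revealed 1 new [(4,4)] -> total=2
Click 3 (4,1) count=0: revealed 6 new [(3,0) (3,1) (3,2) (4,0) (4,1) (4,2)] -> total=8
Click 4 (1,1) count=2: revealed 1 new [(1,1)] -> total=9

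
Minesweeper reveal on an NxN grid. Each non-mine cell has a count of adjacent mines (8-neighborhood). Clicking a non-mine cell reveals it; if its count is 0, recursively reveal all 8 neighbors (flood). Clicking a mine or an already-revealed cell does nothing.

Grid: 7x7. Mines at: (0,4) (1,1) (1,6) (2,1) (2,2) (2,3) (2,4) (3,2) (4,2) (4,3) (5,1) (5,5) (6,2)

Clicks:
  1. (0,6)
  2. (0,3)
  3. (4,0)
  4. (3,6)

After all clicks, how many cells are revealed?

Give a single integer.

Answer: 9

Derivation:
Click 1 (0,6) count=1: revealed 1 new [(0,6)] -> total=1
Click 2 (0,3) count=1: revealed 1 new [(0,3)] -> total=2
Click 3 (4,0) count=1: revealed 1 new [(4,0)] -> total=3
Click 4 (3,6) count=0: revealed 6 new [(2,5) (2,6) (3,5) (3,6) (4,5) (4,6)] -> total=9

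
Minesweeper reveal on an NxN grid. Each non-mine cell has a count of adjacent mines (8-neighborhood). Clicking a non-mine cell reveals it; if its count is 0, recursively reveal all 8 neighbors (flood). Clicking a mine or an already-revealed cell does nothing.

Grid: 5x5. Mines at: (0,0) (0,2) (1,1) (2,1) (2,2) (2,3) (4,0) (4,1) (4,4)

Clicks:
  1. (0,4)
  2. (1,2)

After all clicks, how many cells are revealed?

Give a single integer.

Click 1 (0,4) count=0: revealed 4 new [(0,3) (0,4) (1,3) (1,4)] -> total=4
Click 2 (1,2) count=5: revealed 1 new [(1,2)] -> total=5

Answer: 5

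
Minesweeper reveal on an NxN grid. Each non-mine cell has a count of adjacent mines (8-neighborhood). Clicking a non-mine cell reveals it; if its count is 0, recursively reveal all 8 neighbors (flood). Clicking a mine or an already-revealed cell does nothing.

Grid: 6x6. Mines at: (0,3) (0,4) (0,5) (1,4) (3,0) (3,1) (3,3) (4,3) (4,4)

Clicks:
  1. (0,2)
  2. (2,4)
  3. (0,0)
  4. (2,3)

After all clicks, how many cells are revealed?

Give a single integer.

Click 1 (0,2) count=1: revealed 1 new [(0,2)] -> total=1
Click 2 (2,4) count=2: revealed 1 new [(2,4)] -> total=2
Click 3 (0,0) count=0: revealed 8 new [(0,0) (0,1) (1,0) (1,1) (1,2) (2,0) (2,1) (2,2)] -> total=10
Click 4 (2,3) count=2: revealed 1 new [(2,3)] -> total=11

Answer: 11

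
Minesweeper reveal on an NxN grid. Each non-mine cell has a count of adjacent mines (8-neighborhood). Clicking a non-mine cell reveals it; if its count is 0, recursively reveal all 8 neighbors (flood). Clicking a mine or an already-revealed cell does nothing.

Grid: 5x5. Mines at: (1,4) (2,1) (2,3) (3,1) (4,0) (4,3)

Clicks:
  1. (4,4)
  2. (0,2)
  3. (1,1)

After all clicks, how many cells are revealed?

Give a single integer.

Click 1 (4,4) count=1: revealed 1 new [(4,4)] -> total=1
Click 2 (0,2) count=0: revealed 8 new [(0,0) (0,1) (0,2) (0,3) (1,0) (1,1) (1,2) (1,3)] -> total=9
Click 3 (1,1) count=1: revealed 0 new [(none)] -> total=9

Answer: 9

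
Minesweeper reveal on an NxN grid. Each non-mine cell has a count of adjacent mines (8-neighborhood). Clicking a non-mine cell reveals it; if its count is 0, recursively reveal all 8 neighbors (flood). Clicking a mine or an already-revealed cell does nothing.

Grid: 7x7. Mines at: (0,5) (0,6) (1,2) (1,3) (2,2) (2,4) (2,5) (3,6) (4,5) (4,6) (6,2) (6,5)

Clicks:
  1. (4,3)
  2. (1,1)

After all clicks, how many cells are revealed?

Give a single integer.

Answer: 23

Derivation:
Click 1 (4,3) count=0: revealed 23 new [(0,0) (0,1) (1,0) (1,1) (2,0) (2,1) (3,0) (3,1) (3,2) (3,3) (3,4) (4,0) (4,1) (4,2) (4,3) (4,4) (5,0) (5,1) (5,2) (5,3) (5,4) (6,0) (6,1)] -> total=23
Click 2 (1,1) count=2: revealed 0 new [(none)] -> total=23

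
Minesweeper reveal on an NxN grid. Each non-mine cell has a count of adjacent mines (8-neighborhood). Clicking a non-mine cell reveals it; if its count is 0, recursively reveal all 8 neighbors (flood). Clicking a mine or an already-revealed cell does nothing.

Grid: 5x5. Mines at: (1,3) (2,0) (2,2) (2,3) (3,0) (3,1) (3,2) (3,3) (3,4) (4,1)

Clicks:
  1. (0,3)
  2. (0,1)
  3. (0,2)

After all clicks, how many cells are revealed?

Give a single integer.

Click 1 (0,3) count=1: revealed 1 new [(0,3)] -> total=1
Click 2 (0,1) count=0: revealed 6 new [(0,0) (0,1) (0,2) (1,0) (1,1) (1,2)] -> total=7
Click 3 (0,2) count=1: revealed 0 new [(none)] -> total=7

Answer: 7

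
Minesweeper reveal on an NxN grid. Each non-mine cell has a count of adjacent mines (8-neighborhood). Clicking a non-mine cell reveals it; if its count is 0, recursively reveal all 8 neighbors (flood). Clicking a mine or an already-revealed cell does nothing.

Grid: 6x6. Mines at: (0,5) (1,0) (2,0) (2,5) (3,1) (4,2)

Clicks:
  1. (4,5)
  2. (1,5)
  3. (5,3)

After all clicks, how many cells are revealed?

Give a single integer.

Answer: 10

Derivation:
Click 1 (4,5) count=0: revealed 9 new [(3,3) (3,4) (3,5) (4,3) (4,4) (4,5) (5,3) (5,4) (5,5)] -> total=9
Click 2 (1,5) count=2: revealed 1 new [(1,5)] -> total=10
Click 3 (5,3) count=1: revealed 0 new [(none)] -> total=10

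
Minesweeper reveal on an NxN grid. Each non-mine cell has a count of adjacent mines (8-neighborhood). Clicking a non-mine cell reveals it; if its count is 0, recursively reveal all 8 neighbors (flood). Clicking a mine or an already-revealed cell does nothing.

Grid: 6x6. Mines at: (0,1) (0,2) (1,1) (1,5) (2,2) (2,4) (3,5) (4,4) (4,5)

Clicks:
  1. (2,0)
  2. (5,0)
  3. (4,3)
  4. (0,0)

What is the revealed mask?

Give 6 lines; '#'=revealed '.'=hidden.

Click 1 (2,0) count=1: revealed 1 new [(2,0)] -> total=1
Click 2 (5,0) count=0: revealed 13 new [(2,1) (3,0) (3,1) (3,2) (3,3) (4,0) (4,1) (4,2) (4,3) (5,0) (5,1) (5,2) (5,3)] -> total=14
Click 3 (4,3) count=1: revealed 0 new [(none)] -> total=14
Click 4 (0,0) count=2: revealed 1 new [(0,0)] -> total=15

Answer: #.....
......
##....
####..
####..
####..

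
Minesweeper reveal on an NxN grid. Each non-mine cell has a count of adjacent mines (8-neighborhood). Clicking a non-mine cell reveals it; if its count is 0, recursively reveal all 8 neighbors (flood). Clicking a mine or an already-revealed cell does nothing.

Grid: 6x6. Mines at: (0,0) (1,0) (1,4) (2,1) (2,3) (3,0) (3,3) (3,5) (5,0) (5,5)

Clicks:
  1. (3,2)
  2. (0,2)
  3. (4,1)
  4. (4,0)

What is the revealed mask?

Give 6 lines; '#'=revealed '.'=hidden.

Answer: .###..
.###..
......
..#...
##....
......

Derivation:
Click 1 (3,2) count=3: revealed 1 new [(3,2)] -> total=1
Click 2 (0,2) count=0: revealed 6 new [(0,1) (0,2) (0,3) (1,1) (1,2) (1,3)] -> total=7
Click 3 (4,1) count=2: revealed 1 new [(4,1)] -> total=8
Click 4 (4,0) count=2: revealed 1 new [(4,0)] -> total=9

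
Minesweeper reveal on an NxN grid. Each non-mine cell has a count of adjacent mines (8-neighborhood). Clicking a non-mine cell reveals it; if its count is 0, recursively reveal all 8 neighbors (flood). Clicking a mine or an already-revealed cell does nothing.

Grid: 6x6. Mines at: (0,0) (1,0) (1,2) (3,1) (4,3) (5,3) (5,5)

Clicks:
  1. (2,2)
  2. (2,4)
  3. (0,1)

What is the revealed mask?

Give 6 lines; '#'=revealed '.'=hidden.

Click 1 (2,2) count=2: revealed 1 new [(2,2)] -> total=1
Click 2 (2,4) count=0: revealed 14 new [(0,3) (0,4) (0,5) (1,3) (1,4) (1,5) (2,3) (2,4) (2,5) (3,3) (3,4) (3,5) (4,4) (4,5)] -> total=15
Click 3 (0,1) count=3: revealed 1 new [(0,1)] -> total=16

Answer: .#.###
...###
..####
...###
....##
......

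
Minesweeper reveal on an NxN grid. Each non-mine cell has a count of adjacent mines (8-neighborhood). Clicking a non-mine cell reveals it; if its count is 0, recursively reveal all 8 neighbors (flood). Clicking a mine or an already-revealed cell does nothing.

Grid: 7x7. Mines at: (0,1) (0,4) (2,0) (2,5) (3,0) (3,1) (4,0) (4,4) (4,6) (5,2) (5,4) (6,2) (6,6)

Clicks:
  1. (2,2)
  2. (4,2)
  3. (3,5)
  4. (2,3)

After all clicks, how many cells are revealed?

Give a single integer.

Click 1 (2,2) count=1: revealed 1 new [(2,2)] -> total=1
Click 2 (4,2) count=2: revealed 1 new [(4,2)] -> total=2
Click 3 (3,5) count=3: revealed 1 new [(3,5)] -> total=3
Click 4 (2,3) count=0: revealed 8 new [(1,2) (1,3) (1,4) (2,3) (2,4) (3,2) (3,3) (3,4)] -> total=11

Answer: 11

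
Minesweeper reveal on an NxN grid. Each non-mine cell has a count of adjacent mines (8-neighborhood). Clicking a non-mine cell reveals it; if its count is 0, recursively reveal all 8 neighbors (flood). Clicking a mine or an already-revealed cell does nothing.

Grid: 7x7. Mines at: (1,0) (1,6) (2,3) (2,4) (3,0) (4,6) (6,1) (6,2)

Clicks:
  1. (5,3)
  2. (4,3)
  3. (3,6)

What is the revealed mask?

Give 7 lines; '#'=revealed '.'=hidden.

Click 1 (5,3) count=1: revealed 1 new [(5,3)] -> total=1
Click 2 (4,3) count=0: revealed 19 new [(3,1) (3,2) (3,3) (3,4) (3,5) (4,1) (4,2) (4,3) (4,4) (4,5) (5,1) (5,2) (5,4) (5,5) (5,6) (6,3) (6,4) (6,5) (6,6)] -> total=20
Click 3 (3,6) count=1: revealed 1 new [(3,6)] -> total=21

Answer: .......
.......
.......
.######
.#####.
.######
...####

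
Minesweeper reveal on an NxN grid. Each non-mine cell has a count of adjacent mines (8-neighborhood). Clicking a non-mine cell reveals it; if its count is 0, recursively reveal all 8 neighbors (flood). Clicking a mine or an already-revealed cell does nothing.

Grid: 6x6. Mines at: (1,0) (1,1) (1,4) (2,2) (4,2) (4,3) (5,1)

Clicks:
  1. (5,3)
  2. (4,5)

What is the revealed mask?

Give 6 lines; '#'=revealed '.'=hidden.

Click 1 (5,3) count=2: revealed 1 new [(5,3)] -> total=1
Click 2 (4,5) count=0: revealed 8 new [(2,4) (2,5) (3,4) (3,5) (4,4) (4,5) (5,4) (5,5)] -> total=9

Answer: ......
......
....##
....##
....##
...###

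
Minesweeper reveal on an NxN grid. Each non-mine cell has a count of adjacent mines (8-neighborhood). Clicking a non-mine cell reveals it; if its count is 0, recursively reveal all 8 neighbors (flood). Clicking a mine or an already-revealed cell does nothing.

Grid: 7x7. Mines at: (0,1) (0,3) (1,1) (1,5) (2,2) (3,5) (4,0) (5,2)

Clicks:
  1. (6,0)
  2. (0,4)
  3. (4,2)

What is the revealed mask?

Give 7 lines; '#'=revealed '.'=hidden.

Answer: ....#..
.......
.......
.......
..#....
##.....
##.....

Derivation:
Click 1 (6,0) count=0: revealed 4 new [(5,0) (5,1) (6,0) (6,1)] -> total=4
Click 2 (0,4) count=2: revealed 1 new [(0,4)] -> total=5
Click 3 (4,2) count=1: revealed 1 new [(4,2)] -> total=6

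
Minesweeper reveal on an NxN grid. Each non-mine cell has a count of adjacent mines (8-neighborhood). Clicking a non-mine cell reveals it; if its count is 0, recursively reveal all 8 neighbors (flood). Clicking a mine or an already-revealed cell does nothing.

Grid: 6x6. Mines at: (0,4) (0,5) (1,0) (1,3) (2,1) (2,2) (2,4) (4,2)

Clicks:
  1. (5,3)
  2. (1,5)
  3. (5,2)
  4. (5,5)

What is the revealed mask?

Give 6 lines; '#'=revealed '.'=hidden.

Answer: ......
.....#
......
...###
...###
..####

Derivation:
Click 1 (5,3) count=1: revealed 1 new [(5,3)] -> total=1
Click 2 (1,5) count=3: revealed 1 new [(1,5)] -> total=2
Click 3 (5,2) count=1: revealed 1 new [(5,2)] -> total=3
Click 4 (5,5) count=0: revealed 8 new [(3,3) (3,4) (3,5) (4,3) (4,4) (4,5) (5,4) (5,5)] -> total=11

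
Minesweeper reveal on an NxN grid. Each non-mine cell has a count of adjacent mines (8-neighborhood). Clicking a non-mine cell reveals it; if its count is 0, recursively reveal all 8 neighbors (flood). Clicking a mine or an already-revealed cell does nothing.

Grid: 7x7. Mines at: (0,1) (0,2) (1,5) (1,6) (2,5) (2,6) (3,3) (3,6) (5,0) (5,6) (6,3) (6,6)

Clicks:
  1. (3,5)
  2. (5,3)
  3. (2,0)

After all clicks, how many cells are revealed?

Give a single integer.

Click 1 (3,5) count=3: revealed 1 new [(3,5)] -> total=1
Click 2 (5,3) count=1: revealed 1 new [(5,3)] -> total=2
Click 3 (2,0) count=0: revealed 12 new [(1,0) (1,1) (1,2) (2,0) (2,1) (2,2) (3,0) (3,1) (3,2) (4,0) (4,1) (4,2)] -> total=14

Answer: 14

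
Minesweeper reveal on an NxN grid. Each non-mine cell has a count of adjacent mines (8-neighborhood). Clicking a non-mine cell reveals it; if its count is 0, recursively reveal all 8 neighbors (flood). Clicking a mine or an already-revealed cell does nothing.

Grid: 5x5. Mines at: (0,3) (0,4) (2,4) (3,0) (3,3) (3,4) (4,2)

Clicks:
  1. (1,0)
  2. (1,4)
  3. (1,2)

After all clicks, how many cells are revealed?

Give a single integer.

Click 1 (1,0) count=0: revealed 9 new [(0,0) (0,1) (0,2) (1,0) (1,1) (1,2) (2,0) (2,1) (2,2)] -> total=9
Click 2 (1,4) count=3: revealed 1 new [(1,4)] -> total=10
Click 3 (1,2) count=1: revealed 0 new [(none)] -> total=10

Answer: 10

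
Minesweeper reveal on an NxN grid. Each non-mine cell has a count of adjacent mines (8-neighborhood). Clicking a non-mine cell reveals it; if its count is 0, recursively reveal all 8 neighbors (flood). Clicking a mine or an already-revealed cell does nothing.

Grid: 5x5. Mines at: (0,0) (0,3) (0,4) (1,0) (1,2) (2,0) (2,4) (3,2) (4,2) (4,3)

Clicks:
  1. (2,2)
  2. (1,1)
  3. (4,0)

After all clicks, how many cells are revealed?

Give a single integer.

Answer: 6

Derivation:
Click 1 (2,2) count=2: revealed 1 new [(2,2)] -> total=1
Click 2 (1,1) count=4: revealed 1 new [(1,1)] -> total=2
Click 3 (4,0) count=0: revealed 4 new [(3,0) (3,1) (4,0) (4,1)] -> total=6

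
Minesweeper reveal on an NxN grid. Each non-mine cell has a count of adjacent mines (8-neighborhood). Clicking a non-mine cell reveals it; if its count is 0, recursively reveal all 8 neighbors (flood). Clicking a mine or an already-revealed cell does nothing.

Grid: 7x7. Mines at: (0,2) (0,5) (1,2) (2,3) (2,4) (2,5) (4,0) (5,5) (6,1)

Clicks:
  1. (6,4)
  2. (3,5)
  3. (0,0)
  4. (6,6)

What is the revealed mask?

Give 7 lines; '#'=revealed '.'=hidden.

Click 1 (6,4) count=1: revealed 1 new [(6,4)] -> total=1
Click 2 (3,5) count=2: revealed 1 new [(3,5)] -> total=2
Click 3 (0,0) count=0: revealed 8 new [(0,0) (0,1) (1,0) (1,1) (2,0) (2,1) (3,0) (3,1)] -> total=10
Click 4 (6,6) count=1: revealed 1 new [(6,6)] -> total=11

Answer: ##.....
##.....
##.....
##...#.
.......
.......
....#.#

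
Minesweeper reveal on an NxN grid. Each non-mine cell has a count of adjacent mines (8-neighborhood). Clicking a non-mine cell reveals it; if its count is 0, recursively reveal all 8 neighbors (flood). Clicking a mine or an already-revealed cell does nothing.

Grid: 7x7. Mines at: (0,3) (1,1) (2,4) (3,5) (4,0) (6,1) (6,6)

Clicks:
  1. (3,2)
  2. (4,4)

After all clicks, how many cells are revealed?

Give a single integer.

Answer: 21

Derivation:
Click 1 (3,2) count=0: revealed 21 new [(2,1) (2,2) (2,3) (3,1) (3,2) (3,3) (3,4) (4,1) (4,2) (4,3) (4,4) (4,5) (5,1) (5,2) (5,3) (5,4) (5,5) (6,2) (6,3) (6,4) (6,5)] -> total=21
Click 2 (4,4) count=1: revealed 0 new [(none)] -> total=21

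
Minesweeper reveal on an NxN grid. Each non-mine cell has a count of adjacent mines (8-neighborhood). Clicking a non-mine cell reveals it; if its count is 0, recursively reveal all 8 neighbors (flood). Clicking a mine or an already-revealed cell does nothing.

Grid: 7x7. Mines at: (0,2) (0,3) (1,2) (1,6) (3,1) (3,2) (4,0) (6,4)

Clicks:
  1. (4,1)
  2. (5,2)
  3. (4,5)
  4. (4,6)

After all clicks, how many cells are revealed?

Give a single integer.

Answer: 30

Derivation:
Click 1 (4,1) count=3: revealed 1 new [(4,1)] -> total=1
Click 2 (5,2) count=0: revealed 10 new [(4,2) (4,3) (5,0) (5,1) (5,2) (5,3) (6,0) (6,1) (6,2) (6,3)] -> total=11
Click 3 (4,5) count=0: revealed 19 new [(1,3) (1,4) (1,5) (2,3) (2,4) (2,5) (2,6) (3,3) (3,4) (3,5) (3,6) (4,4) (4,5) (4,6) (5,4) (5,5) (5,6) (6,5) (6,6)] -> total=30
Click 4 (4,6) count=0: revealed 0 new [(none)] -> total=30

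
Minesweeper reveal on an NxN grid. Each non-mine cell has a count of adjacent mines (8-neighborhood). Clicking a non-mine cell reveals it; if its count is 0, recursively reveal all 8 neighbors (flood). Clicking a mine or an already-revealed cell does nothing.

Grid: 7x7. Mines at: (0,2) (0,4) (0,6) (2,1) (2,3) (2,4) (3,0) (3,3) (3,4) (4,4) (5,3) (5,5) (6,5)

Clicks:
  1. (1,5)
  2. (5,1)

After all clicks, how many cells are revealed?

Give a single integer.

Answer: 10

Derivation:
Click 1 (1,5) count=3: revealed 1 new [(1,5)] -> total=1
Click 2 (5,1) count=0: revealed 9 new [(4,0) (4,1) (4,2) (5,0) (5,1) (5,2) (6,0) (6,1) (6,2)] -> total=10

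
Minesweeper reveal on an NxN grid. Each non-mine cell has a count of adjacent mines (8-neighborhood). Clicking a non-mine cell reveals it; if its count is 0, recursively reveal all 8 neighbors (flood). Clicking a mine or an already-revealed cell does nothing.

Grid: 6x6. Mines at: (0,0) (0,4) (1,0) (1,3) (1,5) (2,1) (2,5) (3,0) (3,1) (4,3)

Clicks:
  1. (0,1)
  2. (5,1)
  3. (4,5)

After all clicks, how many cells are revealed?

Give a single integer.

Click 1 (0,1) count=2: revealed 1 new [(0,1)] -> total=1
Click 2 (5,1) count=0: revealed 6 new [(4,0) (4,1) (4,2) (5,0) (5,1) (5,2)] -> total=7
Click 3 (4,5) count=0: revealed 6 new [(3,4) (3,5) (4,4) (4,5) (5,4) (5,5)] -> total=13

Answer: 13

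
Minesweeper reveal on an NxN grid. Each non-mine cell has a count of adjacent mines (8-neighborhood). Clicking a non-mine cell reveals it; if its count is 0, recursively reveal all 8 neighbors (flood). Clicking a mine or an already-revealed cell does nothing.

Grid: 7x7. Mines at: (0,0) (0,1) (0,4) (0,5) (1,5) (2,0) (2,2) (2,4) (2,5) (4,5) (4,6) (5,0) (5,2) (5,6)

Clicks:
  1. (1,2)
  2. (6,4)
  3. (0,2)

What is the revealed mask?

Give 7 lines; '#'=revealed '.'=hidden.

Click 1 (1,2) count=2: revealed 1 new [(1,2)] -> total=1
Click 2 (6,4) count=0: revealed 6 new [(5,3) (5,4) (5,5) (6,3) (6,4) (6,5)] -> total=7
Click 3 (0,2) count=1: revealed 1 new [(0,2)] -> total=8

Answer: ..#....
..#....
.......
.......
.......
...###.
...###.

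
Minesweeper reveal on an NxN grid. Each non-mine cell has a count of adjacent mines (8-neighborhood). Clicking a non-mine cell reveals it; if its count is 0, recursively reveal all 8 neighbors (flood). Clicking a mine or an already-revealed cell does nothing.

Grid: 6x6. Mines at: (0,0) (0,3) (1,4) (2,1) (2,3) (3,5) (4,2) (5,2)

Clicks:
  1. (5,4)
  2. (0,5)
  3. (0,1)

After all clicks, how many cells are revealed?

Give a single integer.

Answer: 8

Derivation:
Click 1 (5,4) count=0: revealed 6 new [(4,3) (4,4) (4,5) (5,3) (5,4) (5,5)] -> total=6
Click 2 (0,5) count=1: revealed 1 new [(0,5)] -> total=7
Click 3 (0,1) count=1: revealed 1 new [(0,1)] -> total=8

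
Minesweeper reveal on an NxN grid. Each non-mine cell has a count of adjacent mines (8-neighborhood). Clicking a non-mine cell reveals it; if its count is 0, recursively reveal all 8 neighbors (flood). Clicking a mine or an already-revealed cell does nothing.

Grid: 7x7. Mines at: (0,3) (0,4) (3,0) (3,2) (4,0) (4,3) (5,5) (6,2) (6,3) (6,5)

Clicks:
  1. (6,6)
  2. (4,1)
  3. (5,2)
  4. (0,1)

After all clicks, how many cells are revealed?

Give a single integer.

Click 1 (6,6) count=2: revealed 1 new [(6,6)] -> total=1
Click 2 (4,1) count=3: revealed 1 new [(4,1)] -> total=2
Click 3 (5,2) count=3: revealed 1 new [(5,2)] -> total=3
Click 4 (0,1) count=0: revealed 9 new [(0,0) (0,1) (0,2) (1,0) (1,1) (1,2) (2,0) (2,1) (2,2)] -> total=12

Answer: 12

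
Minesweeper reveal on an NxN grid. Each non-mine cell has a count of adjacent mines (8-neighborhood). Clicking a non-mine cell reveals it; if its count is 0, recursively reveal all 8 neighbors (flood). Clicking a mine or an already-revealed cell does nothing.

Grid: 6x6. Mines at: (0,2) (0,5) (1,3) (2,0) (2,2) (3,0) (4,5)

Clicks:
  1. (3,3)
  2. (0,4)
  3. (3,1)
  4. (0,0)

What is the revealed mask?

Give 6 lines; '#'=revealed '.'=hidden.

Answer: ##..#.
##....
......
.#.#..
......
......

Derivation:
Click 1 (3,3) count=1: revealed 1 new [(3,3)] -> total=1
Click 2 (0,4) count=2: revealed 1 new [(0,4)] -> total=2
Click 3 (3,1) count=3: revealed 1 new [(3,1)] -> total=3
Click 4 (0,0) count=0: revealed 4 new [(0,0) (0,1) (1,0) (1,1)] -> total=7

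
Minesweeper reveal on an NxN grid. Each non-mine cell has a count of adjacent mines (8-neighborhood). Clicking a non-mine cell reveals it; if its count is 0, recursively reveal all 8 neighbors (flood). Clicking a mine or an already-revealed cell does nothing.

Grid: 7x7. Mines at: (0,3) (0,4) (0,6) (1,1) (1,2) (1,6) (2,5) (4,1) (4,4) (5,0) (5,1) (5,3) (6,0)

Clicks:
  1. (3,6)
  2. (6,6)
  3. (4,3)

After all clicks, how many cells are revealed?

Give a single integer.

Answer: 11

Derivation:
Click 1 (3,6) count=1: revealed 1 new [(3,6)] -> total=1
Click 2 (6,6) count=0: revealed 9 new [(3,5) (4,5) (4,6) (5,4) (5,5) (5,6) (6,4) (6,5) (6,6)] -> total=10
Click 3 (4,3) count=2: revealed 1 new [(4,3)] -> total=11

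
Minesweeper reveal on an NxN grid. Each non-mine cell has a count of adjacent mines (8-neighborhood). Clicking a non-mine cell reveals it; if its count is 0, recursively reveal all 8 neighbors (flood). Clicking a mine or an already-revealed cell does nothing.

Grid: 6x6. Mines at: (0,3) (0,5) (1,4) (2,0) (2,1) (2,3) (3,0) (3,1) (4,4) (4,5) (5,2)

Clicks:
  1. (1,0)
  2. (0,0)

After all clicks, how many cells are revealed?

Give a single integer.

Click 1 (1,0) count=2: revealed 1 new [(1,0)] -> total=1
Click 2 (0,0) count=0: revealed 5 new [(0,0) (0,1) (0,2) (1,1) (1,2)] -> total=6

Answer: 6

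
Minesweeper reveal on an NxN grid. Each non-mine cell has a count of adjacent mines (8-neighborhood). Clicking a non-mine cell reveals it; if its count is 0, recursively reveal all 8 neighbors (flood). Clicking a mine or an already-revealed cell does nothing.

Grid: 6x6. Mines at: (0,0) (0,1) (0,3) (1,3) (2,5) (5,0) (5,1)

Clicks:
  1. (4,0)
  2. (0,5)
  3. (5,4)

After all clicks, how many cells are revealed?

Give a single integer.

Answer: 28

Derivation:
Click 1 (4,0) count=2: revealed 1 new [(4,0)] -> total=1
Click 2 (0,5) count=0: revealed 4 new [(0,4) (0,5) (1,4) (1,5)] -> total=5
Click 3 (5,4) count=0: revealed 23 new [(1,0) (1,1) (1,2) (2,0) (2,1) (2,2) (2,3) (2,4) (3,0) (3,1) (3,2) (3,3) (3,4) (3,5) (4,1) (4,2) (4,3) (4,4) (4,5) (5,2) (5,3) (5,4) (5,5)] -> total=28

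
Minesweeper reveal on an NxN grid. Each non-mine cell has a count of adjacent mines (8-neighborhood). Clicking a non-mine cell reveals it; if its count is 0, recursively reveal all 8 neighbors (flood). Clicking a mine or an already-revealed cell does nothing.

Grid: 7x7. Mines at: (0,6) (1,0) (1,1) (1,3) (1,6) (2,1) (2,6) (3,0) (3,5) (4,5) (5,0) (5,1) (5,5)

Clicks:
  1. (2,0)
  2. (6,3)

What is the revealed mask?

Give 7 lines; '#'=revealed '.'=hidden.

Answer: .......
.......
#.###..
..###..
..###..
..###..
..###..

Derivation:
Click 1 (2,0) count=4: revealed 1 new [(2,0)] -> total=1
Click 2 (6,3) count=0: revealed 15 new [(2,2) (2,3) (2,4) (3,2) (3,3) (3,4) (4,2) (4,3) (4,4) (5,2) (5,3) (5,4) (6,2) (6,3) (6,4)] -> total=16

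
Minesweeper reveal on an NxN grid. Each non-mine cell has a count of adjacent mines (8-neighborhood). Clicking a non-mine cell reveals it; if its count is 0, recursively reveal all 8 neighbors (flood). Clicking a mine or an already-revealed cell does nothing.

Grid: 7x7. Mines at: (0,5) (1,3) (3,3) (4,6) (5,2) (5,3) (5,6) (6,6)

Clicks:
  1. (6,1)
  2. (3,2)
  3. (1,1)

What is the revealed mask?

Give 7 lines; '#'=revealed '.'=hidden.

Click 1 (6,1) count=1: revealed 1 new [(6,1)] -> total=1
Click 2 (3,2) count=1: revealed 1 new [(3,2)] -> total=2
Click 3 (1,1) count=0: revealed 17 new [(0,0) (0,1) (0,2) (1,0) (1,1) (1,2) (2,0) (2,1) (2,2) (3,0) (3,1) (4,0) (4,1) (4,2) (5,0) (5,1) (6,0)] -> total=19

Answer: ###....
###....
###....
###....
###....
##.....
##.....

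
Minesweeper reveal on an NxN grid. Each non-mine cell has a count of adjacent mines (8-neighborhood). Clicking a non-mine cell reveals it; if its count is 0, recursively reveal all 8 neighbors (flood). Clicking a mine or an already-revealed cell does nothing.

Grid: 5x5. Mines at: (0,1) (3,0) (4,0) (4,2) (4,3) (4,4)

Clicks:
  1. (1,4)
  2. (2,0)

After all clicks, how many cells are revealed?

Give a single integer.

Answer: 16

Derivation:
Click 1 (1,4) count=0: revealed 15 new [(0,2) (0,3) (0,4) (1,1) (1,2) (1,3) (1,4) (2,1) (2,2) (2,3) (2,4) (3,1) (3,2) (3,3) (3,4)] -> total=15
Click 2 (2,0) count=1: revealed 1 new [(2,0)] -> total=16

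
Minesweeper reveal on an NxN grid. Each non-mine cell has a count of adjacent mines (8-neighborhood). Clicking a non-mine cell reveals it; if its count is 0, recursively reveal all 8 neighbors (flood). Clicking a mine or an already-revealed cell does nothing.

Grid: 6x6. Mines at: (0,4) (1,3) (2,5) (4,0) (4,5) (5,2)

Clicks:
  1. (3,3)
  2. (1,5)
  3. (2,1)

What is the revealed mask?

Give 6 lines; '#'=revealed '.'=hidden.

Answer: ###...
###..#
#####.
#####.
.####.
......

Derivation:
Click 1 (3,3) count=0: revealed 20 new [(0,0) (0,1) (0,2) (1,0) (1,1) (1,2) (2,0) (2,1) (2,2) (2,3) (2,4) (3,0) (3,1) (3,2) (3,3) (3,4) (4,1) (4,2) (4,3) (4,4)] -> total=20
Click 2 (1,5) count=2: revealed 1 new [(1,5)] -> total=21
Click 3 (2,1) count=0: revealed 0 new [(none)] -> total=21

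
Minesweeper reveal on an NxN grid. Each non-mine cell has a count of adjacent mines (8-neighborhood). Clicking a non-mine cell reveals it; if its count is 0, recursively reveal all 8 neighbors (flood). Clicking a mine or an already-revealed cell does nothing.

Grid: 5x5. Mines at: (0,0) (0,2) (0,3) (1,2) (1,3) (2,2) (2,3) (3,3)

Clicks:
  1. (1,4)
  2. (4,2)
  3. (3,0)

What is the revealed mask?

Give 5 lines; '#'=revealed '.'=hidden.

Answer: .....
##..#
##...
###..
###..

Derivation:
Click 1 (1,4) count=3: revealed 1 new [(1,4)] -> total=1
Click 2 (4,2) count=1: revealed 1 new [(4,2)] -> total=2
Click 3 (3,0) count=0: revealed 9 new [(1,0) (1,1) (2,0) (2,1) (3,0) (3,1) (3,2) (4,0) (4,1)] -> total=11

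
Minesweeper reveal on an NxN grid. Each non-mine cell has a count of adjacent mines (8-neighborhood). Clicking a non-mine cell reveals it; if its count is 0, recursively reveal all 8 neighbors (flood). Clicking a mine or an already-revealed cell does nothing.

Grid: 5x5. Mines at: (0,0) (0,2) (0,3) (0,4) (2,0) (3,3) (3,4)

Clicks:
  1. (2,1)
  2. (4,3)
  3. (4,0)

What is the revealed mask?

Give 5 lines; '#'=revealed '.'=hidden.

Answer: .....
.....
.#...
###..
####.

Derivation:
Click 1 (2,1) count=1: revealed 1 new [(2,1)] -> total=1
Click 2 (4,3) count=2: revealed 1 new [(4,3)] -> total=2
Click 3 (4,0) count=0: revealed 6 new [(3,0) (3,1) (3,2) (4,0) (4,1) (4,2)] -> total=8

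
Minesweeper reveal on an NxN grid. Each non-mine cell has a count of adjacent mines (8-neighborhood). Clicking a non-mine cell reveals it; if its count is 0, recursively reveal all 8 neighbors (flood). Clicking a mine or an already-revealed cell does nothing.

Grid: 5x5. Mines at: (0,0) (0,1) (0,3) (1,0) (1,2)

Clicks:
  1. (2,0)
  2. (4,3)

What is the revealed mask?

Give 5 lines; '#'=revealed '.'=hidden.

Answer: .....
...##
#####
#####
#####

Derivation:
Click 1 (2,0) count=1: revealed 1 new [(2,0)] -> total=1
Click 2 (4,3) count=0: revealed 16 new [(1,3) (1,4) (2,1) (2,2) (2,3) (2,4) (3,0) (3,1) (3,2) (3,3) (3,4) (4,0) (4,1) (4,2) (4,3) (4,4)] -> total=17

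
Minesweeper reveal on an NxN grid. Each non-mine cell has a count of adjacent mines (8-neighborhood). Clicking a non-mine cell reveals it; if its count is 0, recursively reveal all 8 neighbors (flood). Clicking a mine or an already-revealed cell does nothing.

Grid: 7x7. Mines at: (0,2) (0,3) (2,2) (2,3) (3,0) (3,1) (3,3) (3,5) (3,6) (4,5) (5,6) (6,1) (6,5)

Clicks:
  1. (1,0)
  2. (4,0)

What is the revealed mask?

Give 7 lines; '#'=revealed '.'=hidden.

Click 1 (1,0) count=0: revealed 6 new [(0,0) (0,1) (1,0) (1,1) (2,0) (2,1)] -> total=6
Click 2 (4,0) count=2: revealed 1 new [(4,0)] -> total=7

Answer: ##.....
##.....
##.....
.......
#......
.......
.......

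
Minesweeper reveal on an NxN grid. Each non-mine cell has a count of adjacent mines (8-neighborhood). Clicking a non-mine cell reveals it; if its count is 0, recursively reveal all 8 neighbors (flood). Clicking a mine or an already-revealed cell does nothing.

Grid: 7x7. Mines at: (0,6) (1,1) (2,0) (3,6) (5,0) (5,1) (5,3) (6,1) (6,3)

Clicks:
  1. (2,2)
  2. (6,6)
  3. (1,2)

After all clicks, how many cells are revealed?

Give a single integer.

Answer: 11

Derivation:
Click 1 (2,2) count=1: revealed 1 new [(2,2)] -> total=1
Click 2 (6,6) count=0: revealed 9 new [(4,4) (4,5) (4,6) (5,4) (5,5) (5,6) (6,4) (6,5) (6,6)] -> total=10
Click 3 (1,2) count=1: revealed 1 new [(1,2)] -> total=11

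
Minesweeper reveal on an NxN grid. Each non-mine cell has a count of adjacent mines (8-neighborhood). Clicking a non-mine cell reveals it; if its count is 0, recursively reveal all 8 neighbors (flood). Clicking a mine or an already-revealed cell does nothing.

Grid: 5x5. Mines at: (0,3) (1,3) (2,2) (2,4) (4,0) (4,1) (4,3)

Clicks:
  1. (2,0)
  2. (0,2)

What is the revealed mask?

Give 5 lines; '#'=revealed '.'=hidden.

Answer: ###..
###..
##...
##...
.....

Derivation:
Click 1 (2,0) count=0: revealed 10 new [(0,0) (0,1) (0,2) (1,0) (1,1) (1,2) (2,0) (2,1) (3,0) (3,1)] -> total=10
Click 2 (0,2) count=2: revealed 0 new [(none)] -> total=10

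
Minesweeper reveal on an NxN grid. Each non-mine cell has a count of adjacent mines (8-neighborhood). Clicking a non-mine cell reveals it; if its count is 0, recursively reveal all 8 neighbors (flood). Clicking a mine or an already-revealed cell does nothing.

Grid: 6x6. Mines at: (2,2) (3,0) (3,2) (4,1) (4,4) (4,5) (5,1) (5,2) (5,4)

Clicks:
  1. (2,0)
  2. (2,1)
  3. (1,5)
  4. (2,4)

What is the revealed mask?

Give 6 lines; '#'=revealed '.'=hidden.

Click 1 (2,0) count=1: revealed 1 new [(2,0)] -> total=1
Click 2 (2,1) count=3: revealed 1 new [(2,1)] -> total=2
Click 3 (1,5) count=0: revealed 18 new [(0,0) (0,1) (0,2) (0,3) (0,4) (0,5) (1,0) (1,1) (1,2) (1,3) (1,4) (1,5) (2,3) (2,4) (2,5) (3,3) (3,4) (3,5)] -> total=20
Click 4 (2,4) count=0: revealed 0 new [(none)] -> total=20

Answer: ######
######
##.###
...###
......
......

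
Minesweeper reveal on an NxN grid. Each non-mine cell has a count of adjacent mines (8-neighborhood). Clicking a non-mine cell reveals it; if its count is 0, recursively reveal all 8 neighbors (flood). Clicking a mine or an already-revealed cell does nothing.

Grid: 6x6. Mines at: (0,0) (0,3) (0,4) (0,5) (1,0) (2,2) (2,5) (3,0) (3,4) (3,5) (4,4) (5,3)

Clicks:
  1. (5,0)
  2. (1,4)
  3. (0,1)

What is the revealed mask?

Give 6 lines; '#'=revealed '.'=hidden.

Answer: .#....
....#.
......
......
###...
###...

Derivation:
Click 1 (5,0) count=0: revealed 6 new [(4,0) (4,1) (4,2) (5,0) (5,1) (5,2)] -> total=6
Click 2 (1,4) count=4: revealed 1 new [(1,4)] -> total=7
Click 3 (0,1) count=2: revealed 1 new [(0,1)] -> total=8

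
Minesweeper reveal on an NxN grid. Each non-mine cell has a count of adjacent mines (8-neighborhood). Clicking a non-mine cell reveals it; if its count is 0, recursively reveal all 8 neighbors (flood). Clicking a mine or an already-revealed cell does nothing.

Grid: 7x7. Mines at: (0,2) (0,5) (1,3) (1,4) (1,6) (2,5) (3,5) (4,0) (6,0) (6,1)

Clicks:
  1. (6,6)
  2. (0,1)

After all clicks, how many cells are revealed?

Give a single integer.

Answer: 32

Derivation:
Click 1 (6,6) count=0: revealed 32 new [(0,0) (0,1) (1,0) (1,1) (1,2) (2,0) (2,1) (2,2) (2,3) (2,4) (3,0) (3,1) (3,2) (3,3) (3,4) (4,1) (4,2) (4,3) (4,4) (4,5) (4,6) (5,1) (5,2) (5,3) (5,4) (5,5) (5,6) (6,2) (6,3) (6,4) (6,5) (6,6)] -> total=32
Click 2 (0,1) count=1: revealed 0 new [(none)] -> total=32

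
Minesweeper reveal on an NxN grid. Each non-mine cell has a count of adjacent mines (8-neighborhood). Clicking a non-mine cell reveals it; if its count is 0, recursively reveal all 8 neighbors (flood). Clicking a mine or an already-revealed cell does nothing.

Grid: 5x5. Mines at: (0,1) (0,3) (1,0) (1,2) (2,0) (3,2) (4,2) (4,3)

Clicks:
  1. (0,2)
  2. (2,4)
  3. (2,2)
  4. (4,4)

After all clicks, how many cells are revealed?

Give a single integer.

Answer: 9

Derivation:
Click 1 (0,2) count=3: revealed 1 new [(0,2)] -> total=1
Click 2 (2,4) count=0: revealed 6 new [(1,3) (1,4) (2,3) (2,4) (3,3) (3,4)] -> total=7
Click 3 (2,2) count=2: revealed 1 new [(2,2)] -> total=8
Click 4 (4,4) count=1: revealed 1 new [(4,4)] -> total=9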